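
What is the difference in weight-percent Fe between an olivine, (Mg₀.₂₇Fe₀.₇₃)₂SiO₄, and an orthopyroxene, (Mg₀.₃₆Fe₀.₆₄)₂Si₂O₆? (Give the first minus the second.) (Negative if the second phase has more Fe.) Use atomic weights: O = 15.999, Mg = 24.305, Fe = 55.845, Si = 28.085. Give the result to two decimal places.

First mineral: 81.534 g Fe in 186.739 g formula = 43.66 wt% Fe.
Second mineral: 71.482 g Fe in 241.145 g formula = 29.64 wt% Fe.
43.66% − 29.64% gives a difference of 14.02 percentage points.

14.02 percentage points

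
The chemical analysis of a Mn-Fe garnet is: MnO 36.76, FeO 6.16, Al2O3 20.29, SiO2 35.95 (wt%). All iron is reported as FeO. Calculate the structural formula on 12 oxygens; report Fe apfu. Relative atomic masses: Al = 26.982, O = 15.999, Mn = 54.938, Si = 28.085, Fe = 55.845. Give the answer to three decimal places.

0.429 Fe apfu

36.76 wt% MnO ÷ 70.937 g/mol = 0.51821 mol, giving 0.51821 Mn and 0.51821 O.
6.16 wt% FeO ÷ 71.844 g/mol = 0.08574 mol, giving 0.08574 Fe and 0.08574 O.
20.29 wt% Al2O3 ÷ 101.961 g/mol = 0.19900 mol, giving 0.39800 Al and 0.59700 O.
35.95 wt% SiO2 ÷ 60.083 g/mol = 0.59834 mol, giving 0.59834 Si and 1.19668 O.
Oxygen sums to 2.39763; scaling by 12/2.39763 = 5.00494 puts the formula on 12 O.
Fe: 0.08574 × 5.00494 = 0.429 atoms per formula unit.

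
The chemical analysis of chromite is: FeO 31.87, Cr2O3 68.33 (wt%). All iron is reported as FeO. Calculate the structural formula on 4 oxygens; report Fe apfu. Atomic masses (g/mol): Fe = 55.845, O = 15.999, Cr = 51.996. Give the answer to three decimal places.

0.990 Fe apfu

FeO: 31.87/71.844 = 0.44360 mol → 0.44360 mol Fe, 0.44360 mol O.
Cr2O3: 68.33/151.989 = 0.44957 mol → 0.89914 mol Cr, 1.34871 mol O.
Total oxygen = 1.79231 mol. Normalization factor = 4/1.79231 = 2.23176.
Fe per 4 O = 0.44360 × 2.23176 = 0.990.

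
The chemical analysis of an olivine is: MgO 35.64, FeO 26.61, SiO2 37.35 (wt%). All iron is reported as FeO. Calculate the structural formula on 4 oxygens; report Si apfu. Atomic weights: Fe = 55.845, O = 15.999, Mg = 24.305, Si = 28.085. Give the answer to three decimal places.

0.995 Si apfu

MgO (M=40.304): mol = 0.88428; Mg = 0.88428, O = 0.88428.
FeO (M=71.844): mol = 0.37039; Fe = 0.37039, O = 0.37039.
SiO2 (M=60.083): mol = 0.62164; Si = 0.62164, O = 1.24328.
ΣO = 2.49795; factor = 4/ΣO = 1.60131.
Si apfu = 0.62164 × 1.60131 = 0.995.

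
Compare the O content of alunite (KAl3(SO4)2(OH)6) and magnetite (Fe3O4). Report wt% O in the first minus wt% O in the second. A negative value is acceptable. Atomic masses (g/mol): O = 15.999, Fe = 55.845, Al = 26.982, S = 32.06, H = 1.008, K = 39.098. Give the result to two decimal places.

26.44 percentage points

First mineral: 223.986 g O in 414.198 g formula = 54.08 wt% O.
Second mineral: 63.996 g O in 231.531 g formula = 27.64 wt% O.
54.08% − 27.64% gives a difference of 26.44 percentage points.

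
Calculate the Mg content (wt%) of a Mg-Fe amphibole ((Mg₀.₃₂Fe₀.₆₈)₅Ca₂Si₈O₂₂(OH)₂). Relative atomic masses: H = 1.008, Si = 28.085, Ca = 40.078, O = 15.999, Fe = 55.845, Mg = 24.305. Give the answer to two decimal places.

Molar mass of (Mg₀.₃₂Fe₀.₆₈)₅Ca₂Si₈O₂₂(OH)₂: 1.60*24.305 + 3.40*55.845 + 2*40.078 + 8*28.085 + 24*15.999 + 2*1.008 = 919.589 g/mol.
Mass of Mg per formula unit: 1.60 × 24.305 = 38.888 g.
Weight fraction Mg = 38.888 / 919.589 = 0.0423.

4.23 wt%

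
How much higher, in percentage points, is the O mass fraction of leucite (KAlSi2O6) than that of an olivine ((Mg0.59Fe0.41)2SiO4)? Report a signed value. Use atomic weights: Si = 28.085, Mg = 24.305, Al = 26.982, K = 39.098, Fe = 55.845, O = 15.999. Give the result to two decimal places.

5.56 percentage points

First mineral: 95.994 g O in 218.244 g formula = 43.98 wt% O.
Second mineral: 63.996 g O in 166.554 g formula = 38.42 wt% O.
43.98% − 38.42% gives a difference of 5.56 percentage points.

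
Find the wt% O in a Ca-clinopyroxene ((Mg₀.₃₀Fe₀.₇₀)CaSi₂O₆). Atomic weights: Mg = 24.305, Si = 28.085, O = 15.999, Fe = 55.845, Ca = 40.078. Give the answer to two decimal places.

Formula mass = 0.30*24.305 + 0.70*55.845 + 1*40.078 + 2*28.085 + 6*15.999 = 238.625 g/mol, of which 95.994 g is O.
So O makes up 95.994/238.625 = 0.4023 of the mass, i.e. 40.23%.

40.23 weight percent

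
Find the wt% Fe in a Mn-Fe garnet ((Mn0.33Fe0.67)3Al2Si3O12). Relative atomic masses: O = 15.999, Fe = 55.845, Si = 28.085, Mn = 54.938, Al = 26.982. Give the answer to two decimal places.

22.59 weight percent

M((Mn0.33Fe0.67)3Al2Si3O12) = 496.844 g/mol.
Fe contributes 2.01 × 55.845 = 112.248 g per mole.
112.248/496.844 = 0.2259 → 22.59%.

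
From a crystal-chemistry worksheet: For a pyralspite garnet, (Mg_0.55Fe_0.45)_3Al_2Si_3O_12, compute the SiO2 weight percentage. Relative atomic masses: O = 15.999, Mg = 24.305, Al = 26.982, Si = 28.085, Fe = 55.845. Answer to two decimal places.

40.44 wt%

M((Mg_0.55Fe_0.45)_3Al_2Si_3O_12) = 445.701 g/mol; M(SiO2) = 60.083 g/mol.
Moles SiO2 per formula unit = 3 Si ÷ 1 = 3.0000.
SiO2 fraction = (3.0000 × 60.083) / 445.701 = 180.249/445.701 = 0.4044.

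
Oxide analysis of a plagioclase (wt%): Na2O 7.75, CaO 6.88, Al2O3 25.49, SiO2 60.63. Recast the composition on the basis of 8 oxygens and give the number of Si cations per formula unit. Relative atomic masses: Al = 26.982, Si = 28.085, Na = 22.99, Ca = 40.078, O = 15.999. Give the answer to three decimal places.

Na2O: 7.75/61.979 = 0.12504 mol → 0.25008 mol Na, 0.12504 mol O.
CaO: 6.88/56.077 = 0.12269 mol → 0.12269 mol Ca, 0.12269 mol O.
Al2O3: 25.49/101.961 = 0.25000 mol → 0.50000 mol Al, 0.75000 mol O.
SiO2: 60.63/60.083 = 1.00910 mol → 1.00910 mol Si, 2.01820 mol O.
Total oxygen = 3.01593 mol. Normalization factor = 8/3.01593 = 2.65258.
Si per 8 O = 1.00910 × 2.65258 = 2.677.

2.677 Si apfu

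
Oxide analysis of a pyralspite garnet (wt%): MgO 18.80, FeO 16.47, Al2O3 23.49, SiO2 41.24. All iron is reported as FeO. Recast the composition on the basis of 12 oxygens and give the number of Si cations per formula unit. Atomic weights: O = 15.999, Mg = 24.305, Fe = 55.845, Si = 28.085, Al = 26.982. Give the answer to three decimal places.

2.985 Si apfu

18.80 wt% MgO ÷ 40.304 g/mol = 0.46645 mol, giving 0.46645 Mg and 0.46645 O.
16.47 wt% FeO ÷ 71.844 g/mol = 0.22925 mol, giving 0.22925 Fe and 0.22925 O.
23.49 wt% Al2O3 ÷ 101.961 g/mol = 0.23038 mol, giving 0.46076 Al and 0.69114 O.
41.24 wt% SiO2 ÷ 60.083 g/mol = 0.68638 mol, giving 0.68638 Si and 1.37276 O.
Oxygen sums to 2.75960; scaling by 12/2.75960 = 4.34846 puts the formula on 12 O.
Si: 0.68638 × 4.34846 = 2.985 atoms per formula unit.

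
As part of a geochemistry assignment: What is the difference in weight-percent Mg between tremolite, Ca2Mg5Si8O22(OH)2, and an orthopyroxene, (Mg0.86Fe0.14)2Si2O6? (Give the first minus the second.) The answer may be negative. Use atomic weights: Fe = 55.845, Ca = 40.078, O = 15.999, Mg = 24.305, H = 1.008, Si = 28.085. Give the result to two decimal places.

M(Ca2Mg5Si8O22(OH)2) = 812.353 g/mol, so wt% Mg = 121.525/812.353 × 100 = 14.96%.
M((Mg0.86Fe0.14)2Si2O6) = 209.605 g/mol, so wt% Mg = 41.805/209.605 × 100 = 19.94%.
14.96 − 19.94 = -4.98 pp.

-4.98 percentage points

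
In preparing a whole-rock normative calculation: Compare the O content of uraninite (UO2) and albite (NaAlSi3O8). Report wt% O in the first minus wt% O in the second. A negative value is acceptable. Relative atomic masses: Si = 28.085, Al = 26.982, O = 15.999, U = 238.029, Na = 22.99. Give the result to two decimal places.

-36.96 percentage points

First mineral: 31.998 g O in 270.027 g formula = 11.85 wt% O.
Second mineral: 127.992 g O in 262.219 g formula = 48.81 wt% O.
11.85% − 48.81% gives a difference of -36.96 percentage points.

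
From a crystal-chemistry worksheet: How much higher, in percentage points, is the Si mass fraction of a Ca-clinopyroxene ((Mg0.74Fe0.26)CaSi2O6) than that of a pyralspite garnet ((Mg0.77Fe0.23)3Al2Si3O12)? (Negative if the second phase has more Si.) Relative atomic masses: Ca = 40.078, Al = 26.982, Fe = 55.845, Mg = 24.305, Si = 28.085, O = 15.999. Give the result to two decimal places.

5.16 percentage points

First mineral: 56.170 g Si in 224.747 g formula = 24.99 wt% Si.
Second mineral: 84.255 g Si in 424.885 g formula = 19.83 wt% Si.
24.99% − 19.83% gives a difference of 5.16 percentage points.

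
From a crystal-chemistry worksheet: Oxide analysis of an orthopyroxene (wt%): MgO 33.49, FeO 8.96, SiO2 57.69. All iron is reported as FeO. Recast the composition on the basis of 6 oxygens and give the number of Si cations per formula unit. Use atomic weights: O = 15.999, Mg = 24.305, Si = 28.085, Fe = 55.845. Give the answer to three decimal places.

MgO (M=40.304): mol = 0.83093; Mg = 0.83093, O = 0.83093.
FeO (M=71.844): mol = 0.12471; Fe = 0.12471, O = 0.12471.
SiO2 (M=60.083): mol = 0.96017; Si = 0.96017, O = 1.92034.
ΣO = 2.87598; factor = 6/ΣO = 2.08625.
Si apfu = 0.96017 × 2.08625 = 2.003.

2.003 Si apfu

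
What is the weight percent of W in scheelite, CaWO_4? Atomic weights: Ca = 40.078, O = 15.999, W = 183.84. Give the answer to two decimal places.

63.85 mass %

M(CaWO_4) = 287.914 g/mol.
W contributes 1 × 183.84 = 183.840 g per mole.
183.840/287.914 = 0.6385 → 63.85%.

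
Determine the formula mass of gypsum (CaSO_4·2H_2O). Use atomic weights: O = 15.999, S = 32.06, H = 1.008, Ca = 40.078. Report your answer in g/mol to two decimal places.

Ca: 1 × 40.078 = 40.0780
S: 1 × 32.06 = 32.0600
O: 6 × 15.999 = 95.9940
H: 4 × 1.008 = 4.0320
Summing the contributions gives the formula mass.

172.16 g/mol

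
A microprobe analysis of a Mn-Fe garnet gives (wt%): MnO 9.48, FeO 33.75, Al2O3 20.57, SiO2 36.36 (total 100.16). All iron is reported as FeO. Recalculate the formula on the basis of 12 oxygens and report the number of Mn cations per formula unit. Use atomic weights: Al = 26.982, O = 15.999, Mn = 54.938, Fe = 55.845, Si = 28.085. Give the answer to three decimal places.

MnO (M=70.937): mol = 0.13364; Mn = 0.13364, O = 0.13364.
FeO (M=71.844): mol = 0.46977; Fe = 0.46977, O = 0.46977.
Al2O3 (M=101.961): mol = 0.20174; Al = 0.40348, O = 0.60522.
SiO2 (M=60.083): mol = 0.60516; Si = 0.60516, O = 1.21032.
ΣO = 2.41895; factor = 12/ΣO = 4.96083.
Mn apfu = 0.13364 × 4.96083 = 0.663.

0.663 Mn apfu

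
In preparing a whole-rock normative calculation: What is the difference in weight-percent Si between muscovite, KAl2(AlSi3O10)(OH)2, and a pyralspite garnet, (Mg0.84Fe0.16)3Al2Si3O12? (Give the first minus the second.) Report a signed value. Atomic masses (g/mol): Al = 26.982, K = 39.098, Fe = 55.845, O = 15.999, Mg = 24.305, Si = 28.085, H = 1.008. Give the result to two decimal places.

M(KAl2(AlSi3O10)(OH)2) = 398.303 g/mol, so wt% Si = 84.255/398.303 × 100 = 21.15%.
M((Mg0.84Fe0.16)3Al2Si3O12) = 418.261 g/mol, so wt% Si = 84.255/418.261 × 100 = 20.14%.
21.15 − 20.14 = 1.01 pp.

1.01 percentage points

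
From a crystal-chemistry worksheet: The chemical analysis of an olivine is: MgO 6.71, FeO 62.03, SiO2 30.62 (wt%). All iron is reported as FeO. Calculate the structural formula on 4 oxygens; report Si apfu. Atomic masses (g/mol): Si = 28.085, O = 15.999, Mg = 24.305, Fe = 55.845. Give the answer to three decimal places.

0.995 Si apfu

MgO (M=40.304): mol = 0.16648; Mg = 0.16648, O = 0.16648.
FeO (M=71.844): mol = 0.86340; Fe = 0.86340, O = 0.86340.
SiO2 (M=60.083): mol = 0.50963; Si = 0.50963, O = 1.01926.
ΣO = 2.04914; factor = 4/ΣO = 1.95204.
Si apfu = 0.50963 × 1.95204 = 0.995.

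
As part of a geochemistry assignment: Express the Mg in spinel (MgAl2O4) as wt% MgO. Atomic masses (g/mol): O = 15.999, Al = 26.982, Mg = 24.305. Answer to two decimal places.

Formula mass = 142.265 g/mol.
1 Mg → 1.0000 mol MgO per formula unit; M(MgO) = 40.304, so MgO mass = 40.304 g.
40.304/142.265 × 100 = 28.33 wt%.

28.33 wt%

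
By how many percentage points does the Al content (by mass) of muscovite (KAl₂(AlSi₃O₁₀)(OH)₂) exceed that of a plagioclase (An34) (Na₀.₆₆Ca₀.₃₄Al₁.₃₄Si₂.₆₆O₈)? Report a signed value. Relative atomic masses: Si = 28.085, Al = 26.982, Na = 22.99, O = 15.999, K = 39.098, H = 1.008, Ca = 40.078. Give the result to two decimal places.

First mineral: 80.946 g Al in 398.303 g formula = 20.32 wt% Al.
Second mineral: 36.156 g Al in 267.654 g formula = 13.51 wt% Al.
20.32% − 13.51% gives a difference of 6.81 percentage points.

6.81 percentage points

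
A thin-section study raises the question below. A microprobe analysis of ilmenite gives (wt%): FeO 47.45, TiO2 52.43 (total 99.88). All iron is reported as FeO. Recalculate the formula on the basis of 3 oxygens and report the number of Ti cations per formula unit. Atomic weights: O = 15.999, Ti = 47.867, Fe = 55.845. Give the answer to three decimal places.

FeO (M=71.844): mol = 0.66046; Fe = 0.66046, O = 0.66046.
TiO2 (M=79.865): mol = 0.65648; Ti = 0.65648, O = 1.31296.
ΣO = 1.97342; factor = 3/ΣO = 1.52020.
Ti apfu = 0.65648 × 1.52020 = 0.998.

0.998 Ti apfu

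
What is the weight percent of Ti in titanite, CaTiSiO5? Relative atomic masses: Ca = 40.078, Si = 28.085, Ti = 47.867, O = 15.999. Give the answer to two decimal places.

Molar mass of CaTiSiO5: 1·40.078 + 1·47.867 + 1·28.085 + 5·15.999 = 196.025 g/mol.
Mass of Ti per formula unit: 1 × 47.867 = 47.867 g.
Weight fraction Ti = 47.867 / 196.025 = 0.2442.

24.42 mass %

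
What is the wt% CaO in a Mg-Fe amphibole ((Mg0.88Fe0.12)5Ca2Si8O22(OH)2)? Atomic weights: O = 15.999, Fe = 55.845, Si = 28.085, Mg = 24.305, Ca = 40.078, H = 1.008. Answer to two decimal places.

13.49 wt%

Molar mass of (Mg0.88Fe0.12)5Ca2Si8O22(OH)2 = 4.40×24.305 + 0.60×55.845 + 2×40.078 + 8×28.085 + 24×15.999 + 2×1.008 = 831.277 g/mol.
Each formula unit contains 2 Ca, equivalent to 2/1 = 2.0000 mol CaO.
M(CaO) = 1×40.078 + 1×15.999 = 56.077 g/mol.
Mass of CaO per formula unit = 2.0000 × 56.077 = 112.154 g.
CaO wt% = 112.154 / 831.277 × 100 = 13.49%.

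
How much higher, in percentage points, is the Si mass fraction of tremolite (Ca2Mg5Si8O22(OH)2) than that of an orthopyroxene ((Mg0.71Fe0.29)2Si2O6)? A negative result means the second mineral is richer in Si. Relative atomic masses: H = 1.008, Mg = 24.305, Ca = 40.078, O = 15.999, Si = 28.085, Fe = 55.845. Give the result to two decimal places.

2.02 percentage points

M(Ca2Mg5Si8O22(OH)2) = 812.353 g/mol, so wt% Si = 224.680/812.353 × 100 = 27.66%.
M((Mg0.71Fe0.29)2Si2O6) = 219.067 g/mol, so wt% Si = 56.170/219.067 × 100 = 25.64%.
27.66 − 25.64 = 2.02 pp.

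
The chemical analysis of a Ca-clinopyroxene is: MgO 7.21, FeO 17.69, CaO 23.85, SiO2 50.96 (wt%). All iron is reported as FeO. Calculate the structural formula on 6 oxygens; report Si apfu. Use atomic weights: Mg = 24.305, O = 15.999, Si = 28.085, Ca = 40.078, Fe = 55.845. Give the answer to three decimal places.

1.998 Si apfu

MgO: 7.21/40.304 = 0.17889 mol → 0.17889 mol Mg, 0.17889 mol O.
FeO: 17.69/71.844 = 0.24623 mol → 0.24623 mol Fe, 0.24623 mol O.
CaO: 23.85/56.077 = 0.42531 mol → 0.42531 mol Ca, 0.42531 mol O.
SiO2: 50.96/60.083 = 0.84816 mol → 0.84816 mol Si, 1.69632 mol O.
Total oxygen = 2.54675 mol. Normalization factor = 6/2.54675 = 2.35594.
Si per 6 O = 0.84816 × 2.35594 = 1.998.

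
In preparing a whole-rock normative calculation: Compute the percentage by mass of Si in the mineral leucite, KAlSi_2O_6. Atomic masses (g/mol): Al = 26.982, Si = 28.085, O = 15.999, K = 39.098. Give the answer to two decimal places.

M(KAlSi_2O_6) = 218.244 g/mol.
Si contributes 2 × 28.085 = 56.170 g per mole.
56.170/218.244 = 0.2574 → 25.74%.

25.74 mass %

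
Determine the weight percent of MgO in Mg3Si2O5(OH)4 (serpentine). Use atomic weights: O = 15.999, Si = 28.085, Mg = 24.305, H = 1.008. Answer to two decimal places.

43.63 wt%

Formula mass = 277.108 g/mol.
3 Mg → 3.0000 mol MgO per formula unit; M(MgO) = 40.304, so MgO mass = 120.912 g.
120.912/277.108 × 100 = 43.63 wt%.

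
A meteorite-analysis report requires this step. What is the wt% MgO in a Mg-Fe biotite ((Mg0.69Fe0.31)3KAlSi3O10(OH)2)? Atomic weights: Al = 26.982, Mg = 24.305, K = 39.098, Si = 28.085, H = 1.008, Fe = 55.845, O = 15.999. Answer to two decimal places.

18.68 wt%

Formula mass = 446.586 g/mol.
2.07 Mg → 2.0700 mol MgO per formula unit; M(MgO) = 40.304, so MgO mass = 83.429 g.
83.429/446.586 × 100 = 18.68 wt%.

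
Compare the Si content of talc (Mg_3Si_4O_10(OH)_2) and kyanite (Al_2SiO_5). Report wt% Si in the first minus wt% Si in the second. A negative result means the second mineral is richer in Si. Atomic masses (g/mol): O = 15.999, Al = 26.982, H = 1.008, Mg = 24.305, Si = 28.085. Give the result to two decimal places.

12.29 percentage points

First mineral: 112.340 g Si in 379.259 g formula = 29.62 wt% Si.
Second mineral: 28.085 g Si in 162.044 g formula = 17.33 wt% Si.
29.62% − 17.33% gives a difference of 12.29 percentage points.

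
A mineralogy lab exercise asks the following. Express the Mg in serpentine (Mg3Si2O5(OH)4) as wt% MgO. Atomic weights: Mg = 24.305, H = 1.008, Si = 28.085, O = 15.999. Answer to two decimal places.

Formula mass = 277.108 g/mol.
3 Mg → 3.0000 mol MgO per formula unit; M(MgO) = 40.304, so MgO mass = 120.912 g.
120.912/277.108 × 100 = 43.63 wt%.

43.63 wt%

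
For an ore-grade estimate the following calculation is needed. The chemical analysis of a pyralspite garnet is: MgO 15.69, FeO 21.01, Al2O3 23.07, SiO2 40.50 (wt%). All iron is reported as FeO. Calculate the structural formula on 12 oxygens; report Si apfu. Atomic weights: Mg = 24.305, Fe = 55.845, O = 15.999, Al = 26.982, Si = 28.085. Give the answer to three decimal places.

MgO: 15.69/40.304 = 0.38929 mol → 0.38929 mol Mg, 0.38929 mol O.
FeO: 21.01/71.844 = 0.29244 mol → 0.29244 mol Fe, 0.29244 mol O.
Al2O3: 23.07/101.961 = 0.22626 mol → 0.45252 mol Al, 0.67878 mol O.
SiO2: 40.50/60.083 = 0.67407 mol → 0.67407 mol Si, 1.34814 mol O.
Total oxygen = 2.70865 mol. Normalization factor = 12/2.70865 = 4.43025.
Si per 12 O = 0.67407 × 4.43025 = 2.986.

2.986 Si apfu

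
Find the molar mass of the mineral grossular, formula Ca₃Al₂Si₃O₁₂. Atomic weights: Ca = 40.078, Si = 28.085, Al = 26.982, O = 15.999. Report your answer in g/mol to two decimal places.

M = 3·40.078 + 2·26.982 + 3·28.085 + 12·15.999

450.44 g/mol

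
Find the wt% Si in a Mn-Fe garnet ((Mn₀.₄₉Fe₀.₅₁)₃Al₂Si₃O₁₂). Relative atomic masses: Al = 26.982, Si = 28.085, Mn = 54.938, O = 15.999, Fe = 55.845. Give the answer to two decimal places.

16.97 weight percent

Formula mass = 1.47×54.938 + 1.53×55.845 + 2×26.982 + 3×28.085 + 12×15.999 = 496.409 g/mol, of which 84.255 g is Si.
So Si makes up 84.255/496.409 = 0.1697 of the mass, i.e. 16.97%.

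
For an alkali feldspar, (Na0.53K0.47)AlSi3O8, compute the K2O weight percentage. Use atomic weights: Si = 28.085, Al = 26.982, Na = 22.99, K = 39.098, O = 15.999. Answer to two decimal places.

8.20 wt%

Formula mass = 269.790 g/mol.
0.47 K → 0.2350 mol K2O per formula unit; M(K2O) = 94.195, so K2O mass = 22.136 g.
22.136/269.790 × 100 = 8.20 wt%.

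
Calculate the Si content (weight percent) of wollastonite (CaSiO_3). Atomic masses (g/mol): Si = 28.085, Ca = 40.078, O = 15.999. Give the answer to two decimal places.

Formula mass = 1×40.078 + 1×28.085 + 3×15.999 = 116.160 g/mol, of which 28.085 g is Si.
So Si makes up 28.085/116.160 = 0.2418 of the mass, i.e. 24.18%.

24.18 weight percent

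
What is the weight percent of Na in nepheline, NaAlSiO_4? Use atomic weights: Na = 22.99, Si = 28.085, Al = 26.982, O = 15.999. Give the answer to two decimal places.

Molar mass of NaAlSiO_4: 1·22.99 + 1·26.982 + 1·28.085 + 4·15.999 = 142.053 g/mol.
Mass of Na per formula unit: 1 × 22.99 = 22.990 g.
Weight fraction Na = 22.990 / 142.053 = 0.1618.

16.18 weight percent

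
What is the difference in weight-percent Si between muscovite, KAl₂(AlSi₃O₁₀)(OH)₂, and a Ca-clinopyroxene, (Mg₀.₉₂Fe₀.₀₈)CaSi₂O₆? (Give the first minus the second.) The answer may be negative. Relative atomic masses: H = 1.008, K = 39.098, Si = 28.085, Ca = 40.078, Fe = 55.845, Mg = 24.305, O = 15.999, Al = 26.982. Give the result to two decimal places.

M(KAl₂(AlSi₃O₁₀)(OH)₂) = 398.303 g/mol, so wt% Si = 84.255/398.303 × 100 = 21.15%.
M((Mg₀.₉₂Fe₀.₀₈)CaSi₂O₆) = 219.070 g/mol, so wt% Si = 56.170/219.070 × 100 = 25.64%.
21.15 − 25.64 = -4.49 pp.

-4.49 percentage points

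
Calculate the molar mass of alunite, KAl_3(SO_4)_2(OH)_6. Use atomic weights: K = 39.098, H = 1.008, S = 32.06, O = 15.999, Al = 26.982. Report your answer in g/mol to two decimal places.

K: 1 × 39.098 = 39.0980
Al: 3 × 26.982 = 80.9460
S: 2 × 32.06 = 64.1200
O: 14 × 15.999 = 223.9860
H: 6 × 1.008 = 6.0480
Summing the contributions gives the formula mass.

414.20 g/mol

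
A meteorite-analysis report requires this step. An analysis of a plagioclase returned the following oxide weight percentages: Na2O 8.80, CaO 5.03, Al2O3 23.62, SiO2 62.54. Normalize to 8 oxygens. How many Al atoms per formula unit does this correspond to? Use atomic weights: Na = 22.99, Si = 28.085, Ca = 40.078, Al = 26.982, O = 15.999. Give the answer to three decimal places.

Na2O: 8.80/61.979 = 0.14198 mol → 0.28396 mol Na, 0.14198 mol O.
CaO: 5.03/56.077 = 0.08970 mol → 0.08970 mol Ca, 0.08970 mol O.
Al2O3: 23.62/101.961 = 0.23166 mol → 0.46332 mol Al, 0.69498 mol O.
SiO2: 62.54/60.083 = 1.04089 mol → 1.04089 mol Si, 2.08178 mol O.
Total oxygen = 3.00844 mol. Normalization factor = 8/3.00844 = 2.65919.
Al per 8 O = 0.46332 × 2.65919 = 1.232.

1.232 Al apfu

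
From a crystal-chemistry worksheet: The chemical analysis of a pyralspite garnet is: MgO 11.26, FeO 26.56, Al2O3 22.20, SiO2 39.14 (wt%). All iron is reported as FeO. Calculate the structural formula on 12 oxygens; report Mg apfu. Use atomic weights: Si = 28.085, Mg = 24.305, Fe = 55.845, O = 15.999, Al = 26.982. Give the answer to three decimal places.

11.26 wt% MgO ÷ 40.304 g/mol = 0.27938 mol, giving 0.27938 Mg and 0.27938 O.
26.56 wt% FeO ÷ 71.844 g/mol = 0.36969 mol, giving 0.36969 Fe and 0.36969 O.
22.20 wt% Al2O3 ÷ 101.961 g/mol = 0.21773 mol, giving 0.43546 Al and 0.65319 O.
39.14 wt% SiO2 ÷ 60.083 g/mol = 0.65143 mol, giving 0.65143 Si and 1.30286 O.
Oxygen sums to 2.60512; scaling by 12/2.60512 = 4.60631 puts the formula on 12 O.
Mg: 0.27938 × 4.60631 = 1.287 atoms per formula unit.

1.287 Mg apfu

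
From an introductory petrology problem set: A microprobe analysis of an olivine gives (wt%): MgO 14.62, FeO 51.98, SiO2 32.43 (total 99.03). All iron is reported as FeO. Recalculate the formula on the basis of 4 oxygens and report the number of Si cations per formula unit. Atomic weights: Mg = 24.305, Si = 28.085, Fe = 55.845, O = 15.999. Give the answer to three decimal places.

MgO: 14.62/40.304 = 0.36274 mol → 0.36274 mol Mg, 0.36274 mol O.
FeO: 51.98/71.844 = 0.72351 mol → 0.72351 mol Fe, 0.72351 mol O.
SiO2: 32.43/60.083 = 0.53975 mol → 0.53975 mol Si, 1.07950 mol O.
Total oxygen = 2.16575 mol. Normalization factor = 4/2.16575 = 1.84694.
Si per 4 O = 0.53975 × 1.84694 = 0.997.

0.997 Si apfu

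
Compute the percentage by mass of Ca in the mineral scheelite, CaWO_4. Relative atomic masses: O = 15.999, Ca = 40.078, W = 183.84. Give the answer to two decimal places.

13.92 mass %

Molar mass of CaWO_4: 1*40.078 + 1*183.84 + 4*15.999 = 287.914 g/mol.
Mass of Ca per formula unit: 1 × 40.078 = 40.078 g.
Weight fraction Ca = 40.078 / 287.914 = 0.1392.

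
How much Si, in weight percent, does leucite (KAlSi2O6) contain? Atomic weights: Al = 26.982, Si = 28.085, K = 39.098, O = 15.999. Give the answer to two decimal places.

M(KAlSi2O6) = 218.244 g/mol.
Si contributes 2 × 28.085 = 56.170 g per mole.
56.170/218.244 = 0.2574 → 25.74%.

25.74 weight percent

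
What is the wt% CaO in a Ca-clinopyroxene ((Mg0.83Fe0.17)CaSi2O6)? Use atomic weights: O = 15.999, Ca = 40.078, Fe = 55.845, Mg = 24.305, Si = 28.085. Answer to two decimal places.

25.27 wt%

Formula mass = 221.909 g/mol.
1 Ca → 1.0000 mol CaO per formula unit; M(CaO) = 56.077, so CaO mass = 56.077 g.
56.077/221.909 × 100 = 25.27 wt%.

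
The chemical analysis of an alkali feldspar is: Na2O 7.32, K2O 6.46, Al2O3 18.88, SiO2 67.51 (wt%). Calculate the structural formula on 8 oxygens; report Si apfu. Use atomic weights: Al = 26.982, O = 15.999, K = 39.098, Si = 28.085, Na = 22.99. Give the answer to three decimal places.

3.007 Si apfu

Na2O: 7.32/61.979 = 0.11810 mol → 0.23620 mol Na, 0.11810 mol O.
K2O: 6.46/94.195 = 0.06858 mol → 0.13716 mol K, 0.06858 mol O.
Al2O3: 18.88/101.961 = 0.18517 mol → 0.37034 mol Al, 0.55551 mol O.
SiO2: 67.51/60.083 = 1.12361 mol → 1.12361 mol Si, 2.24722 mol O.
Total oxygen = 2.98941 mol. Normalization factor = 8/2.98941 = 2.67611.
Si per 8 O = 1.12361 × 2.67611 = 3.007.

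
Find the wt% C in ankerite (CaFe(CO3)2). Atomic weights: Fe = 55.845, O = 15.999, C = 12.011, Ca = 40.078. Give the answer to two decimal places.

Formula mass = 1·40.078 + 1·55.845 + 2·12.011 + 6·15.999 = 215.939 g/mol, of which 24.022 g is C.
So C makes up 24.022/215.939 = 0.1112 of the mass, i.e. 11.12%.

11.12 mass %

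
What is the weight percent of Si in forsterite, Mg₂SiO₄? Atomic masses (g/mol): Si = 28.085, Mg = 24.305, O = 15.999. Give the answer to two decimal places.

Molar mass of Mg₂SiO₄: 2·24.305 + 1·28.085 + 4·15.999 = 140.691 g/mol.
Mass of Si per formula unit: 1 × 28.085 = 28.085 g.
Weight fraction Si = 28.085 / 140.691 = 0.1996.

19.96 mass %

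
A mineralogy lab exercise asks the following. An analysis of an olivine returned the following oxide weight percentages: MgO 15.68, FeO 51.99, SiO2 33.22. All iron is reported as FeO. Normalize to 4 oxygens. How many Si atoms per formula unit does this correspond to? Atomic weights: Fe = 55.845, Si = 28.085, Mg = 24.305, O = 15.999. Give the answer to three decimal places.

0.997 Si apfu

15.68 wt% MgO ÷ 40.304 g/mol = 0.38904 mol, giving 0.38904 Mg and 0.38904 O.
51.99 wt% FeO ÷ 71.844 g/mol = 0.72365 mol, giving 0.72365 Fe and 0.72365 O.
33.22 wt% SiO2 ÷ 60.083 g/mol = 0.55290 mol, giving 0.55290 Si and 1.10580 O.
Oxygen sums to 2.21849; scaling by 4/2.21849 = 1.80303 puts the formula on 4 O.
Si: 0.55290 × 1.80303 = 0.997 atoms per formula unit.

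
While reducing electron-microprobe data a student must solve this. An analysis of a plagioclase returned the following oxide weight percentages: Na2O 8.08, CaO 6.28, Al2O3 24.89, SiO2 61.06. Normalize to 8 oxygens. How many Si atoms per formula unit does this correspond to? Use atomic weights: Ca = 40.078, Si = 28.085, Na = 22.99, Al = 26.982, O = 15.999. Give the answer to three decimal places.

2.704 Si apfu

8.08 wt% Na2O ÷ 61.979 g/mol = 0.13037 mol, giving 0.26074 Na and 0.13037 O.
6.28 wt% CaO ÷ 56.077 g/mol = 0.11199 mol, giving 0.11199 Ca and 0.11199 O.
24.89 wt% Al2O3 ÷ 101.961 g/mol = 0.24411 mol, giving 0.48822 Al and 0.73233 O.
61.06 wt% SiO2 ÷ 60.083 g/mol = 1.01626 mol, giving 1.01626 Si and 2.03252 O.
Oxygen sums to 3.00721; scaling by 8/3.00721 = 2.66027 puts the formula on 8 O.
Si: 1.01626 × 2.66027 = 2.704 atoms per formula unit.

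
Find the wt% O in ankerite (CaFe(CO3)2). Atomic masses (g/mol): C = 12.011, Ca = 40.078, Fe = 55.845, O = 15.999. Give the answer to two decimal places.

44.45 wt%

Formula mass = 1×40.078 + 1×55.845 + 2×12.011 + 6×15.999 = 215.939 g/mol, of which 95.994 g is O.
So O makes up 95.994/215.939 = 0.4445 of the mass, i.e. 44.45%.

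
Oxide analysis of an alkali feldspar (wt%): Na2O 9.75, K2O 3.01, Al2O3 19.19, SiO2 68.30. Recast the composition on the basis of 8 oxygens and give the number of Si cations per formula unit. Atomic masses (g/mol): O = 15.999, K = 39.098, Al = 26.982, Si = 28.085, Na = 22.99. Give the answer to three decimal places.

Na2O (M=61.979): mol = 0.15731; Na = 0.31462, O = 0.15731.
K2O (M=94.195): mol = 0.03195; K = 0.06390, O = 0.03195.
Al2O3 (M=101.961): mol = 0.18821; Al = 0.37642, O = 0.56463.
SiO2 (M=60.083): mol = 1.13676; Si = 1.13676, O = 2.27352.
ΣO = 3.02741; factor = 8/ΣO = 2.64252.
Si apfu = 1.13676 × 2.64252 = 3.004.

3.004 Si apfu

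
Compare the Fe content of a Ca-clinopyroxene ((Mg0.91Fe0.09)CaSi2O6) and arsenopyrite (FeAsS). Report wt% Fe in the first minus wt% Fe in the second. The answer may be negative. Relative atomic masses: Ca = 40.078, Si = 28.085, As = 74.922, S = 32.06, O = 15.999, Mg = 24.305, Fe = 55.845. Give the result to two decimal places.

-32.01 percentage points

Fe in (Mg0.91Fe0.09)CaSi2O6: molar mass 219.386 g/mol; 0.09×55.845 = 5.026 g → 2.29 wt%.
Fe in FeAsS: molar mass 162.827 g/mol; 1×55.845 = 55.845 g → 34.30 wt%.
Difference = 2.29 − 34.30 = -32.01 percentage points.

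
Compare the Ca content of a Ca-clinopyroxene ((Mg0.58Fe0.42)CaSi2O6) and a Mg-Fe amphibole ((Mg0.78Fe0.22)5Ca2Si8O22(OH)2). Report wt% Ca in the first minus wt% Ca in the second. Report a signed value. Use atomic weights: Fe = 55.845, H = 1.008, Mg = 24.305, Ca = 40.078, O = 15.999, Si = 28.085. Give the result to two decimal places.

7.98 percentage points

Ca in (Mg0.58Fe0.42)CaSi2O6: molar mass 229.794 g/mol; 1×40.078 = 40.078 g → 17.44 wt%.
Ca in (Mg0.78Fe0.22)5Ca2Si8O22(OH)2: molar mass 847.047 g/mol; 2×40.078 = 80.156 g → 9.46 wt%.
Difference = 17.44 − 9.46 = 7.98 percentage points.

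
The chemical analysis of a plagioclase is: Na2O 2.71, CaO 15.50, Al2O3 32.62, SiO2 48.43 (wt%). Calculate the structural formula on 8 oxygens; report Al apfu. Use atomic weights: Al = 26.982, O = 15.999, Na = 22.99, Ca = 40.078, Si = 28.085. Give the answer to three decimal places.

1.770 Al apfu

2.71 wt% Na2O ÷ 61.979 g/mol = 0.04372 mol, giving 0.08744 Na and 0.04372 O.
15.50 wt% CaO ÷ 56.077 g/mol = 0.27641 mol, giving 0.27641 Ca and 0.27641 O.
32.62 wt% Al2O3 ÷ 101.961 g/mol = 0.31993 mol, giving 0.63986 Al and 0.95979 O.
48.43 wt% SiO2 ÷ 60.083 g/mol = 0.80605 mol, giving 0.80605 Si and 1.61210 O.
Oxygen sums to 2.89202; scaling by 8/2.89202 = 2.76623 puts the formula on 8 O.
Al: 0.63986 × 2.76623 = 1.770 atoms per formula unit.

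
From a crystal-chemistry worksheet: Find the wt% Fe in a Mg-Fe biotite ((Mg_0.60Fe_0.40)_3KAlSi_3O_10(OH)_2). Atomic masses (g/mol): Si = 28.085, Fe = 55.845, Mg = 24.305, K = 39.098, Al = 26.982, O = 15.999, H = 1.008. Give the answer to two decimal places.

14.73 mass %

Molar mass of (Mg_0.60Fe_0.40)_3KAlSi_3O_10(OH)_2: 1.80*24.305 + 1.20*55.845 + 1*39.098 + 1*26.982 + 3*28.085 + 12*15.999 + 2*1.008 = 455.102 g/mol.
Mass of Fe per formula unit: 1.20 × 55.845 = 67.014 g.
Weight fraction Fe = 67.014 / 455.102 = 0.1473.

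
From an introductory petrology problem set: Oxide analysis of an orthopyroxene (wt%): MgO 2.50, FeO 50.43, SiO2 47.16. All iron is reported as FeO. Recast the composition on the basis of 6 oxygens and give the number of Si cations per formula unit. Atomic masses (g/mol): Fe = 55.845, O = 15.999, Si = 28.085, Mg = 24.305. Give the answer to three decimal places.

MgO: 2.50/40.304 = 0.06203 mol → 0.06203 mol Mg, 0.06203 mol O.
FeO: 50.43/71.844 = 0.70194 mol → 0.70194 mol Fe, 0.70194 mol O.
SiO2: 47.16/60.083 = 0.78491 mol → 0.78491 mol Si, 1.56982 mol O.
Total oxygen = 2.33379 mol. Normalization factor = 6/2.33379 = 2.57093.
Si per 6 O = 0.78491 × 2.57093 = 2.018.

2.018 Si apfu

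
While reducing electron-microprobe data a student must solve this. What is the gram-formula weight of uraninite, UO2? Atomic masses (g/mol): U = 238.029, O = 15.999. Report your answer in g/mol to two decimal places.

The formula mass is the sum 1·238.029 + 2·15.999.

270.03 g/mol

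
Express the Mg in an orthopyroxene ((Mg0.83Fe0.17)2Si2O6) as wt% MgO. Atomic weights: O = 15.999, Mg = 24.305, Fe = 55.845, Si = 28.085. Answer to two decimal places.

31.63 wt%

Molar mass of (Mg0.83Fe0.17)2Si2O6 = 1.66×24.305 + 0.34×55.845 + 2×28.085 + 6×15.999 = 211.498 g/mol.
Each formula unit contains 1.66 Mg, equivalent to 1.66/1 = 1.6600 mol MgO.
M(MgO) = 1×24.305 + 1×15.999 = 40.304 g/mol.
Mass of MgO per formula unit = 1.6600 × 40.304 = 66.905 g.
MgO wt% = 66.905 / 211.498 × 100 = 31.63%.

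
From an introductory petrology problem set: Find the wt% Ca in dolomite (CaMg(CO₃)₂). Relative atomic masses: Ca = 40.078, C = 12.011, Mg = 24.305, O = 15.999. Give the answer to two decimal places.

21.73 mass %

M(CaMg(CO₃)₂) = 184.399 g/mol.
Ca contributes 1 × 40.078 = 40.078 g per mole.
40.078/184.399 = 0.2173 → 21.73%.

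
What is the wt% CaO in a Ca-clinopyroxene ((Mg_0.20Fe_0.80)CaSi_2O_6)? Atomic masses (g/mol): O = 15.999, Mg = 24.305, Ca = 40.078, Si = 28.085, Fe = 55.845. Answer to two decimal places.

23.19 wt%

Formula mass = 241.779 g/mol.
1 Ca → 1.0000 mol CaO per formula unit; M(CaO) = 56.077, so CaO mass = 56.077 g.
56.077/241.779 × 100 = 23.19 wt%.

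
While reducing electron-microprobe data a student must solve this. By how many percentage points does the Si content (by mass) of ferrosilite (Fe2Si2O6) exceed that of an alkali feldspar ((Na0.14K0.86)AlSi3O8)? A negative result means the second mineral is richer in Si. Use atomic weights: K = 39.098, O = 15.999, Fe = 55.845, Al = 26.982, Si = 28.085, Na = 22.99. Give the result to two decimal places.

Si in Fe2Si2O6: molar mass 263.854 g/mol; 2×28.085 = 56.170 g → 21.29 wt%.
Si in (Na0.14K0.86)AlSi3O8: molar mass 276.072 g/mol; 3×28.085 = 84.255 g → 30.52 wt%.
Difference = 21.29 − 30.52 = -9.23 percentage points.

-9.23 percentage points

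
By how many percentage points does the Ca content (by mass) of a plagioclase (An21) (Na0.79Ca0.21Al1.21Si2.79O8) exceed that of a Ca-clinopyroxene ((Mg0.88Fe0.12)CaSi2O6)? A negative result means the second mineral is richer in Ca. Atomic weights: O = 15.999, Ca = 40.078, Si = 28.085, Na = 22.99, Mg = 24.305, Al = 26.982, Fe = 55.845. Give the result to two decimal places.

First mineral: 8.416 g Ca in 265.576 g formula = 3.17 wt% Ca.
Second mineral: 40.078 g Ca in 220.332 g formula = 18.19 wt% Ca.
3.17% − 18.19% gives a difference of -15.02 percentage points.

-15.02 percentage points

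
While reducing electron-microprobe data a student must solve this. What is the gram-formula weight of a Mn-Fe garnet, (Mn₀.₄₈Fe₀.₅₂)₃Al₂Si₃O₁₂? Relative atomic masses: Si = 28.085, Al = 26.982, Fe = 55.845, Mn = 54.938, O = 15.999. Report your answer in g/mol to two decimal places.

M = 1.44×54.938 + 1.56×55.845 + 2×26.982 + 3×28.085 + 12×15.999

496.44 g/mol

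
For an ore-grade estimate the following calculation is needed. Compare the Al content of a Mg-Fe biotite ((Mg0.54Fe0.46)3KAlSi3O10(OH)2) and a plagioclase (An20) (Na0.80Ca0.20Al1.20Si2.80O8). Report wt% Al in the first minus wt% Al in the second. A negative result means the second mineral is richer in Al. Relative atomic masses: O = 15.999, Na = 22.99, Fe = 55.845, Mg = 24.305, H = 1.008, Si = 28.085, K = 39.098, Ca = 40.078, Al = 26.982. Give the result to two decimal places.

First mineral: 26.982 g Al in 460.779 g formula = 5.86 wt% Al.
Second mineral: 32.378 g Al in 265.416 g formula = 12.20 wt% Al.
5.86% − 12.20% gives a difference of -6.34 percentage points.

-6.34 percentage points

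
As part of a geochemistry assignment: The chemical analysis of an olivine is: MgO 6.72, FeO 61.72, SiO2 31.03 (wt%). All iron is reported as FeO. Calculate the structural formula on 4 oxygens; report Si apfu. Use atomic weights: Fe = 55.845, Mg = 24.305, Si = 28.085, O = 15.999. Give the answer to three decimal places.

6.72 wt% MgO ÷ 40.304 g/mol = 0.16673 mol, giving 0.16673 Mg and 0.16673 O.
61.72 wt% FeO ÷ 71.844 g/mol = 0.85908 mol, giving 0.85908 Fe and 0.85908 O.
31.03 wt% SiO2 ÷ 60.083 g/mol = 0.51645 mol, giving 0.51645 Si and 1.03290 O.
Oxygen sums to 2.05871; scaling by 4/2.05871 = 1.94296 puts the formula on 4 O.
Si: 0.51645 × 1.94296 = 1.003 atoms per formula unit.

1.003 Si apfu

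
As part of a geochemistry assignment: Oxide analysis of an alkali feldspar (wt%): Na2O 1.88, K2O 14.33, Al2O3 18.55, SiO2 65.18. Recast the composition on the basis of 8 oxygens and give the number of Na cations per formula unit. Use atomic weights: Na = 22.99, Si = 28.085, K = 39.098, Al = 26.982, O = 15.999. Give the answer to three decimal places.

1.88 wt% Na2O ÷ 61.979 g/mol = 0.03033 mol, giving 0.06066 Na and 0.03033 O.
14.33 wt% K2O ÷ 94.195 g/mol = 0.15213 mol, giving 0.30426 K and 0.15213 O.
18.55 wt% Al2O3 ÷ 101.961 g/mol = 0.18193 mol, giving 0.36386 Al and 0.54579 O.
65.18 wt% SiO2 ÷ 60.083 g/mol = 1.08483 mol, giving 1.08483 Si and 2.16966 O.
Oxygen sums to 2.89791; scaling by 8/2.89791 = 2.76061 puts the formula on 8 O.
Na: 0.06066 × 2.76061 = 0.167 atoms per formula unit.

0.167 Na apfu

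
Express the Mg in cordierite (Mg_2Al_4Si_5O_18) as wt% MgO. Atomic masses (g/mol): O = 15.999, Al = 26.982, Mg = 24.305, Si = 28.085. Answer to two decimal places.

Molar mass of Mg_2Al_4Si_5O_18 = 2*24.305 + 4*26.982 + 5*28.085 + 18*15.999 = 584.945 g/mol.
Each formula unit contains 2 Mg, equivalent to 2/1 = 2.0000 mol MgO.
M(MgO) = 1×24.305 + 1×15.999 = 40.304 g/mol.
Mass of MgO per formula unit = 2.0000 × 40.304 = 80.608 g.
MgO wt% = 80.608 / 584.945 × 100 = 13.78%.

13.78 wt%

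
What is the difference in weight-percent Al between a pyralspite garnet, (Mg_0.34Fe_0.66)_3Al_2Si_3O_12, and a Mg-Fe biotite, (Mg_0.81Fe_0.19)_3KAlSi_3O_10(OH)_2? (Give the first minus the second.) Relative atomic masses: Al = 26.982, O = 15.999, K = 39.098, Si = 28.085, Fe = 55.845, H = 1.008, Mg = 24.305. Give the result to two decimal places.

5.39 percentage points

Al in (Mg_0.34Fe_0.66)_3Al_2Si_3O_12: molar mass 465.571 g/mol; 2×26.982 = 53.964 g → 11.59 wt%.
Al in (Mg_0.81Fe_0.19)_3KAlSi_3O_10(OH)_2: molar mass 435.232 g/mol; 1×26.982 = 26.982 g → 6.20 wt%.
Difference = 11.59 − 6.20 = 5.39 percentage points.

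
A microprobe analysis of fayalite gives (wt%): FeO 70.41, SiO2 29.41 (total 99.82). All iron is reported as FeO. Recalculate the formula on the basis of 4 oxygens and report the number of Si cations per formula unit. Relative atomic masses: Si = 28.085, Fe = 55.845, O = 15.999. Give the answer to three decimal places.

FeO: 70.41/71.844 = 0.98004 mol → 0.98004 mol Fe, 0.98004 mol O.
SiO2: 29.41/60.083 = 0.48949 mol → 0.48949 mol Si, 0.97898 mol O.
Total oxygen = 1.95902 mol. Normalization factor = 4/1.95902 = 2.04184.
Si per 4 O = 0.48949 × 2.04184 = 0.999.

0.999 Si apfu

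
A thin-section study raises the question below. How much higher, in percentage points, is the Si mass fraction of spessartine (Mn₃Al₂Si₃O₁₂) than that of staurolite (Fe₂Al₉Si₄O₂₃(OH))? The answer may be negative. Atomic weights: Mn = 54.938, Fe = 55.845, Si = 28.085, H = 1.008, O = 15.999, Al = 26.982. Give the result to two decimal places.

First mineral: 84.255 g Si in 495.021 g formula = 17.02 wt% Si.
Second mineral: 112.340 g Si in 851.852 g formula = 13.19 wt% Si.
17.02% − 13.19% gives a difference of 3.83 percentage points.

3.83 percentage points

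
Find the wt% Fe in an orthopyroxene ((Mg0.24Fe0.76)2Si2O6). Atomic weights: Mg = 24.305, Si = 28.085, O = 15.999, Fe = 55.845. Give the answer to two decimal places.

34.13 weight percent

Formula mass = 0.48*24.305 + 1.52*55.845 + 2*28.085 + 6*15.999 = 248.715 g/mol, of which 84.884 g is Fe.
So Fe makes up 84.884/248.715 = 0.3413 of the mass, i.e. 34.13%.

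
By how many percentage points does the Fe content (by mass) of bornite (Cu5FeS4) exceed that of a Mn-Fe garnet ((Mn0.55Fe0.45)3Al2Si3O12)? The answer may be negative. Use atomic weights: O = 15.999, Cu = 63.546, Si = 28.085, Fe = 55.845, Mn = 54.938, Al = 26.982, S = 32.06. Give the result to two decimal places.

-4.06 percentage points

First mineral: 55.845 g Fe in 501.815 g formula = 11.13 wt% Fe.
Second mineral: 75.391 g Fe in 496.245 g formula = 15.19 wt% Fe.
11.13% − 15.19% gives a difference of -4.06 percentage points.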